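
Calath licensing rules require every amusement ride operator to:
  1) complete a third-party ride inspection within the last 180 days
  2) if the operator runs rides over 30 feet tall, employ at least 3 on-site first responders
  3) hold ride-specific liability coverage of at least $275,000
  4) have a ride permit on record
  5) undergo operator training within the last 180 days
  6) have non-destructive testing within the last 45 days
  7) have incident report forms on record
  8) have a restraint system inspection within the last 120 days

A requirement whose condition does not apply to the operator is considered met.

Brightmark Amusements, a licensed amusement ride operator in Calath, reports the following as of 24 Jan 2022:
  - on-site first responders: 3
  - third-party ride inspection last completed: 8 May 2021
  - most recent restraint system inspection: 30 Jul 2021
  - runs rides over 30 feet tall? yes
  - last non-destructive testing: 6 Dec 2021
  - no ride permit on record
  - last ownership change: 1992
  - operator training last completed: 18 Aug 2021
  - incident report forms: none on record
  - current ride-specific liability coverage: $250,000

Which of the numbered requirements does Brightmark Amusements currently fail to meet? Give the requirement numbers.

1. third-party ride inspection 261 days ago vs limit 180 → not met
2. condition 'runs rides over 30 feet tall' holds; on-site first responders 3 ≥ 3 → met
3. ride-specific liability coverage $250,000 < $275,000 → not met
4. ride permit absent → not met
5. operator training 159 days ago vs limit 180 → met
6. non-destructive testing 49 days ago vs limit 45 → not met
7. incident report forms absent → not met
8. restraint system inspection 178 days ago vs limit 120 → not met
Not met: 1, 3, 4, 6, 7, 8

1, 3, 4, 6, 7, 8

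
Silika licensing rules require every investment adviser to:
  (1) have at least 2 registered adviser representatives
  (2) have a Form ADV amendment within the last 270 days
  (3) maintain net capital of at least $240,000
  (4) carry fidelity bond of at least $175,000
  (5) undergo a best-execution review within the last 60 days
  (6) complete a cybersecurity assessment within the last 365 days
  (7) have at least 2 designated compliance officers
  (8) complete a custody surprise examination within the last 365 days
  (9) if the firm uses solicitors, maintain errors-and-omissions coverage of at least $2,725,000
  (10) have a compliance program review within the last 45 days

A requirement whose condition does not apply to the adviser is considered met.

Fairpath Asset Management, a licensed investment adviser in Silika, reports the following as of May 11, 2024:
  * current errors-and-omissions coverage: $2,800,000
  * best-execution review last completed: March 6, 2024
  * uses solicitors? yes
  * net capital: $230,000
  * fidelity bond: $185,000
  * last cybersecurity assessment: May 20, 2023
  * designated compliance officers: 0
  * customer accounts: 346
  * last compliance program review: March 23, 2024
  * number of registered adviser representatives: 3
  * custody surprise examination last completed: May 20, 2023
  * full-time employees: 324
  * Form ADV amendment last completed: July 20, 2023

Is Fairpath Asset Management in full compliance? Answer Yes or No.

1. registered adviser representatives 3 ≥ 2 → met
2. Form ADV amendment 296 days ago vs limit 270 → not met
3. net capital $230,000 < $240,000 → not met
4. fidelity bond $185,000 ≥ $175,000 → met
5. best-execution review 66 days ago vs limit 60 → not met
6. cybersecurity assessment 357 days ago vs limit 365 → met
7. designated compliance officers 0 < 2 → not met
8. custody surprise examination 357 days ago vs limit 365 → met
9. condition 'uses solicitors' holds; errors-and-omissions coverage $2,800,000 ≥ $2,725,000 → met
10. compliance program review 49 days ago vs limit 45 → not met
Not met: 2, 3, 5, 7, 10

No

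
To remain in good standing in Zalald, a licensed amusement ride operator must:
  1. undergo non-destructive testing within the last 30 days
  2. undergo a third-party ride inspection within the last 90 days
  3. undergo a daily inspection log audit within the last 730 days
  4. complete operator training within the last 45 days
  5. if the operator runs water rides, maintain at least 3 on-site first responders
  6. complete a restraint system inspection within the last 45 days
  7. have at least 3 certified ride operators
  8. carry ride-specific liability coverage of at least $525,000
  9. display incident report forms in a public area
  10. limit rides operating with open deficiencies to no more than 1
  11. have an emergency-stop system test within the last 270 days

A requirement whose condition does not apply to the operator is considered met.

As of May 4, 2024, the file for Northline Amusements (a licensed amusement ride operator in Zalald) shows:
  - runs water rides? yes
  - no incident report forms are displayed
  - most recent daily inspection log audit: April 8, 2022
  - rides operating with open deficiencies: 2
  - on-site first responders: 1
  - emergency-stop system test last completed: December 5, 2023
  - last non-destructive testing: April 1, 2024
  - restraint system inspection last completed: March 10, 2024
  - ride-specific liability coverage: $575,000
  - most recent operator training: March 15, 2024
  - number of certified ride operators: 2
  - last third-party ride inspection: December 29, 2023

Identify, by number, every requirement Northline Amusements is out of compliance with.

1, 2, 3, 4, 5, 6, 7, 9, 10

1. non-destructive testing 33 days ago vs limit 30 → not met
2. third-party ride inspection 127 days ago vs limit 90 → not met
3. daily inspection log audit 757 days ago vs limit 730 → not met
4. operator training 50 days ago vs limit 45 → not met
5. condition 'runs water rides' holds; on-site first responders 1 < 3 → not met
6. restraint system inspection 55 days ago vs limit 45 → not met
7. certified ride operators 2 < 3 → not met
8. ride-specific liability coverage $575,000 ≥ $525,000 → met
9. incident report forms absent → not met
10. rides operating with open deficiencies 2 > 1 → not met
11. emergency-stop system test 151 days ago vs limit 270 → met
Not met: 1, 2, 3, 4, 5, 6, 7, 9, 10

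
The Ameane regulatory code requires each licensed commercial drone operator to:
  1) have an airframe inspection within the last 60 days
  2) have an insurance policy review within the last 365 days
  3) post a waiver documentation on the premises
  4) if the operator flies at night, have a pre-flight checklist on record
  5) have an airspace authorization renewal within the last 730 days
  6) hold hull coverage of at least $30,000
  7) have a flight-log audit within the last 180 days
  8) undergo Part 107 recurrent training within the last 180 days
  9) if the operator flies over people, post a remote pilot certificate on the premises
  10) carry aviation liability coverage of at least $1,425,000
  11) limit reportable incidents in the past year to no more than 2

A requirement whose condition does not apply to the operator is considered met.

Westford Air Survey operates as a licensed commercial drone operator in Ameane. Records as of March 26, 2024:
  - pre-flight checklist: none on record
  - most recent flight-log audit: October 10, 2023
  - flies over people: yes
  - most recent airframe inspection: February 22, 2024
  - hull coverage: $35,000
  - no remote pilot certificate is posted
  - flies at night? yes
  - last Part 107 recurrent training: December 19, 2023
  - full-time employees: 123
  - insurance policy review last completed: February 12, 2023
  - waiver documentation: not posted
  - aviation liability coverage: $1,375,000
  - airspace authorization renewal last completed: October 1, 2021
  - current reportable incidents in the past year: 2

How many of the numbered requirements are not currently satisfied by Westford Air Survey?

6

1. airframe inspection 33 days ago vs limit 60 → met
2. insurance policy review 408 days ago vs limit 365 → not met
3. waiver documentation absent → not met
4. condition 'flies at night' holds; pre-flight checklist absent → not met
5. airspace authorization renewal 907 days ago vs limit 730 → not met
6. hull coverage $35,000 ≥ $30,000 → met
7. flight-log audit 168 days ago vs limit 180 → met
8. Part 107 recurrent training 98 days ago vs limit 180 → met
9. condition 'flies over people' holds; remote pilot certificate absent → not met
10. aviation liability coverage $1,375,000 < $1,425,000 → not met
11. reportable incidents in the past year 2 ≤ 2 → met
Not met: 6 of 11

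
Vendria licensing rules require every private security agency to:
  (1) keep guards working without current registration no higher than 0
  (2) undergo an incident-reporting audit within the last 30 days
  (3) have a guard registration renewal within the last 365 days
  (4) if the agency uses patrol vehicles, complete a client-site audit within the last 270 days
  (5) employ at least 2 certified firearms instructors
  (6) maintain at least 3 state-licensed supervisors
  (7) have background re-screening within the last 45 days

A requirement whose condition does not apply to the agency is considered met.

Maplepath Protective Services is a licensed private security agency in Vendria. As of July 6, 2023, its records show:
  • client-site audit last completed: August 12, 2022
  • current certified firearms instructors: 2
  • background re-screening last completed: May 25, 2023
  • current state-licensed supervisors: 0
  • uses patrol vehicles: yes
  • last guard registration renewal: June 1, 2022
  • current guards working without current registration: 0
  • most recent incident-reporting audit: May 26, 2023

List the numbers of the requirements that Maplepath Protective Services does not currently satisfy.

1. guards working without current registration 0 ≤ 0 → met
2. incident-reporting audit 41 days ago vs limit 30 → not met
3. guard registration renewal 400 days ago vs limit 365 → not met
4. condition 'uses patrol vehicles' holds; client-site audit 328 days ago vs limit 270 → not met
5. certified firearms instructors 2 ≥ 2 → met
6. state-licensed supervisors 0 < 3 → not met
7. background re-screening 42 days ago vs limit 45 → met
Not met: 2, 3, 4, 6

2, 3, 4, 6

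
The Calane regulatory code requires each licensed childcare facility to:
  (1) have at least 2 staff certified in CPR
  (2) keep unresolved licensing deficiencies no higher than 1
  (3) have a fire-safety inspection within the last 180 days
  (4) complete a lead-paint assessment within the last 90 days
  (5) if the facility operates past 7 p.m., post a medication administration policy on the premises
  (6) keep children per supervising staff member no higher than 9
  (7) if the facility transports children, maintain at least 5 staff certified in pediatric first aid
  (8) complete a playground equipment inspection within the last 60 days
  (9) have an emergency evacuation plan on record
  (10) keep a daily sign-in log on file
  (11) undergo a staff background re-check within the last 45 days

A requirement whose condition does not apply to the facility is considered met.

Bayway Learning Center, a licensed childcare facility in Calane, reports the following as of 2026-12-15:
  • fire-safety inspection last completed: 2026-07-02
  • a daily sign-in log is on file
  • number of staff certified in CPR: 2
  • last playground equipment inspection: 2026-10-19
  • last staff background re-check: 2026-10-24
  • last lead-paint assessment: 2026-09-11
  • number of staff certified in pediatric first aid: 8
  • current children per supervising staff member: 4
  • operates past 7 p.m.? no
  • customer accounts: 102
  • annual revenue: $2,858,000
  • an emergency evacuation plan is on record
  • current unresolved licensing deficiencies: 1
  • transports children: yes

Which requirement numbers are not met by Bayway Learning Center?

4, 11

1. staff certified in CPR 2 ≥ 2 → met
2. unresolved licensing deficiencies 1 ≤ 1 → met
3. fire-safety inspection 166 days ago vs limit 180 → met
4. lead-paint assessment 95 days ago vs limit 90 → not met
5. condition 'operates past 7 p.m.' does not hold → requirement n/a → met
6. children per supervising staff member 4 ≤ 9 → met
7. condition 'transports children' holds; staff certified in pediatric first aid 8 ≥ 5 → met
8. playground equipment inspection 57 days ago vs limit 60 → met
9. emergency evacuation plan present → met
10. daily sign-in log present → met
11. staff background re-check 52 days ago vs limit 45 → not met
Not met: 4, 11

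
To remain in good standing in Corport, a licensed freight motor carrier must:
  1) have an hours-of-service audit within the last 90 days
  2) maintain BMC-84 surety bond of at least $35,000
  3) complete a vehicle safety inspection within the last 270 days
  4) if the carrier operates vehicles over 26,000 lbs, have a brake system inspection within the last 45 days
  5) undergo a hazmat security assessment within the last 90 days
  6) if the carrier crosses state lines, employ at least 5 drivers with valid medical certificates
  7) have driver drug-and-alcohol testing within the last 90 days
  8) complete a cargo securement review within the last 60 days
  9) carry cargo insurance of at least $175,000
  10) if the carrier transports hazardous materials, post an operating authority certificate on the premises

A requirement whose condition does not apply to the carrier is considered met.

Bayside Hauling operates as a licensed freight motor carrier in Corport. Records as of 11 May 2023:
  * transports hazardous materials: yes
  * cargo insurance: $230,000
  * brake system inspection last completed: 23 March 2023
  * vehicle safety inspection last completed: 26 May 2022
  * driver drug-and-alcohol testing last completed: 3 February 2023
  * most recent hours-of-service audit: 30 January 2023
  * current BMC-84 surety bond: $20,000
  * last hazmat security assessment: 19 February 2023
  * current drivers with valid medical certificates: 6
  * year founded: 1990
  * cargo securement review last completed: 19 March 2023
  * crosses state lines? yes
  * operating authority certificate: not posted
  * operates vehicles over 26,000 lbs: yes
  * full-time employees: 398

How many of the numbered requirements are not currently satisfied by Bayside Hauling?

1. hours-of-service audit 101 days ago vs limit 90 → not met
2. BMC-84 surety bond $20,000 < $35,000 → not met
3. vehicle safety inspection 350 days ago vs limit 270 → not met
4. condition 'operates vehicles over 26,000 lbs' holds; brake system inspection 49 days ago vs limit 45 → not met
5. hazmat security assessment 81 days ago vs limit 90 → met
6. condition 'crosses state lines' holds; drivers with valid medical certificates 6 ≥ 5 → met
7. driver drug-and-alcohol testing 97 days ago vs limit 90 → not met
8. cargo securement review 53 days ago vs limit 60 → met
9. cargo insurance $230,000 ≥ $175,000 → met
10. condition 'transports hazardous materials' holds; operating authority certificate absent → not met
Not met: 6 of 10

6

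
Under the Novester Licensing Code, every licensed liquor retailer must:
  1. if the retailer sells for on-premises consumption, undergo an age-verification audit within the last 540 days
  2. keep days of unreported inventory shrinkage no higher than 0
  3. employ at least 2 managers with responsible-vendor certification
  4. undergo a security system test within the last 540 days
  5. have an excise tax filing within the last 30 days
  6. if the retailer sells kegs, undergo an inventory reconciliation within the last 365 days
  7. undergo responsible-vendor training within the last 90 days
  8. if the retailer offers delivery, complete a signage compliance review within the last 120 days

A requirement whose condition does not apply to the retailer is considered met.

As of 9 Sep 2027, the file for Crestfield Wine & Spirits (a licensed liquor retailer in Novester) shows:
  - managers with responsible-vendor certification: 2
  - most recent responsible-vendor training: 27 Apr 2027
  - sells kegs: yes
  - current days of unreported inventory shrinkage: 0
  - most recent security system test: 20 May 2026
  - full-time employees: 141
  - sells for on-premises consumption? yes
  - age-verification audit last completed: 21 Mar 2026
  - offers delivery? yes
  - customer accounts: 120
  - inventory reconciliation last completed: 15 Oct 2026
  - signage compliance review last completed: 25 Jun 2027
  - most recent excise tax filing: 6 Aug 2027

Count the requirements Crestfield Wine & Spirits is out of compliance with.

1. condition 'sells for on-premises consumption' holds; age-verification audit 537 days ago vs limit 540 → met
2. days of unreported inventory shrinkage 0 ≤ 0 → met
3. managers with responsible-vendor certification 2 ≥ 2 → met
4. security system test 477 days ago vs limit 540 → met
5. excise tax filing 34 days ago vs limit 30 → not met
6. condition 'sells kegs' holds; inventory reconciliation 329 days ago vs limit 365 → met
7. responsible-vendor training 135 days ago vs limit 90 → not met
8. condition 'offers delivery' holds; signage compliance review 76 days ago vs limit 120 → met
Not met: 2 of 8

2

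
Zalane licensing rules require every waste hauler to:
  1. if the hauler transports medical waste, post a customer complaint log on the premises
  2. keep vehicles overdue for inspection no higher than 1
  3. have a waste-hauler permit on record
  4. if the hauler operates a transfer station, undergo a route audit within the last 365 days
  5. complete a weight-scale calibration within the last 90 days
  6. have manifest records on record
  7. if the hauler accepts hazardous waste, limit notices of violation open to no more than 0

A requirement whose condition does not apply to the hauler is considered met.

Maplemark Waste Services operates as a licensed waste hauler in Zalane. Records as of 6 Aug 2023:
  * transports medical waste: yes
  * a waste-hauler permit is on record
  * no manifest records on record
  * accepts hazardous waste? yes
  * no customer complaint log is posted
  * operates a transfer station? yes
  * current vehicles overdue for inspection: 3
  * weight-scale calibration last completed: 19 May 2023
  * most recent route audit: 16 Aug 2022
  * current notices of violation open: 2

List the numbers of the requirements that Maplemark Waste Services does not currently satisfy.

1. condition 'transports medical waste' holds; customer complaint log absent → not met
2. vehicles overdue for inspection 3 > 1 → not met
3. waste-hauler permit present → met
4. condition 'operates a transfer station' holds; route audit 355 days ago vs limit 365 → met
5. weight-scale calibration 79 days ago vs limit 90 → met
6. manifest records absent → not met
7. condition 'accepts hazardous waste' holds; notices of violation open 2 > 0 → not met
Not met: 1, 2, 6, 7

1, 2, 6, 7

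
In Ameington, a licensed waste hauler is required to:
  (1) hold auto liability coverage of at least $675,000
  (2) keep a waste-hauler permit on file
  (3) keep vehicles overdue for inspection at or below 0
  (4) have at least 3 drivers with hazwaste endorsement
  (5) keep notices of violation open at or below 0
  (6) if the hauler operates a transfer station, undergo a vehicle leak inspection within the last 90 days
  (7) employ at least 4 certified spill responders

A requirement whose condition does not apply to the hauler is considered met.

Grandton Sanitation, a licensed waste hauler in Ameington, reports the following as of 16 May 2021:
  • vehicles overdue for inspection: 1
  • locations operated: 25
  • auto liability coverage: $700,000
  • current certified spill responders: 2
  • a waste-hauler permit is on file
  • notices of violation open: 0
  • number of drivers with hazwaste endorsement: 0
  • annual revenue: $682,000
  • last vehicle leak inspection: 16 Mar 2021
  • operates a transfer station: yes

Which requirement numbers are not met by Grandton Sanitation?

3, 4, 7

1. auto liability coverage $700,000 ≥ $675,000 → met
2. waste-hauler permit present → met
3. vehicles overdue for inspection 1 > 0 → not met
4. drivers with hazwaste endorsement 0 < 3 → not met
5. notices of violation open 0 ≤ 0 → met
6. condition 'operates a transfer station' holds; vehicle leak inspection 61 days ago vs limit 90 → met
7. certified spill responders 2 < 4 → not met
Not met: 3, 4, 7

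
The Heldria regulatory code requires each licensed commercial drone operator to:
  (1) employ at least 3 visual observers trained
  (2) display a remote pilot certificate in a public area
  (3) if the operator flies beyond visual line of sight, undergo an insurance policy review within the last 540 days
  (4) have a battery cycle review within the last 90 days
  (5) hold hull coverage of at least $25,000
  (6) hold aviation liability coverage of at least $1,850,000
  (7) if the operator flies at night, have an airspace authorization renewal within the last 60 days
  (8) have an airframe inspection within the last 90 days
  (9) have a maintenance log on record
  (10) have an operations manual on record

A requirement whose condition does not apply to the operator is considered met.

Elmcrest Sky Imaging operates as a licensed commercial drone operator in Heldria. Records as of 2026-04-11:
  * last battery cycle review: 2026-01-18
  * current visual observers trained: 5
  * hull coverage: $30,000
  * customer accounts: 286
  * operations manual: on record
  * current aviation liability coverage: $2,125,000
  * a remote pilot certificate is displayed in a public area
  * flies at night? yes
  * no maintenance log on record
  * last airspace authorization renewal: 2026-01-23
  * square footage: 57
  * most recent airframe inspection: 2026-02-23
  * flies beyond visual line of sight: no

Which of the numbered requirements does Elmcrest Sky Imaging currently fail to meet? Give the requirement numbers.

1. visual observers trained 5 ≥ 3 → met
2. remote pilot certificate present → met
3. condition 'flies beyond visual line of sight' does not hold → requirement n/a → met
4. battery cycle review 83 days ago vs limit 90 → met
5. hull coverage $30,000 ≥ $25,000 → met
6. aviation liability coverage $2,125,000 ≥ $1,850,000 → met
7. condition 'flies at night' holds; airspace authorization renewal 78 days ago vs limit 60 → not met
8. airframe inspection 47 days ago vs limit 90 → met
9. maintenance log absent → not met
10. operations manual present → met
Not met: 7, 9

7, 9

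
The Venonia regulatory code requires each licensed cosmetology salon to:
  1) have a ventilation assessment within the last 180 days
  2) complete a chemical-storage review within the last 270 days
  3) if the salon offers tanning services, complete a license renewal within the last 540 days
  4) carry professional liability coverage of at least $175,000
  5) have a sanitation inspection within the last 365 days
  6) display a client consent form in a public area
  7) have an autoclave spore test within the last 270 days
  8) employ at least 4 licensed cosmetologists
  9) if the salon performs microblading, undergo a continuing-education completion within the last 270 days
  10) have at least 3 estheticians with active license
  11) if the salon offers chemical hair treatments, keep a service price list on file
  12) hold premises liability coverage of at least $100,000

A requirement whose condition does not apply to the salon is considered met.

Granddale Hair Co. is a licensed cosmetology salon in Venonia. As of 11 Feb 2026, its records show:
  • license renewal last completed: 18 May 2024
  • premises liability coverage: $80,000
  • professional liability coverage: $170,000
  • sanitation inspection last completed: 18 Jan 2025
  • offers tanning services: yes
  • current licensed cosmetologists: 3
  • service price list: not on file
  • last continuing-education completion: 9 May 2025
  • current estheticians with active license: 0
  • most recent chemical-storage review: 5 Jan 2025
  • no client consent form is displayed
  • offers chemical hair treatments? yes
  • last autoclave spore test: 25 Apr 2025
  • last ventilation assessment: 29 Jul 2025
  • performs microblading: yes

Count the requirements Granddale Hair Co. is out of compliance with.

1. ventilation assessment 197 days ago vs limit 180 → not met
2. chemical-storage review 402 days ago vs limit 270 → not met
3. condition 'offers tanning services' holds; license renewal 634 days ago vs limit 540 → not met
4. professional liability coverage $170,000 < $175,000 → not met
5. sanitation inspection 389 days ago vs limit 365 → not met
6. client consent form absent → not met
7. autoclave spore test 292 days ago vs limit 270 → not met
8. licensed cosmetologists 3 < 4 → not met
9. condition 'performs microblading' holds; continuing-education completion 278 days ago vs limit 270 → not met
10. estheticians with active license 0 < 3 → not met
11. condition 'offers chemical hair treatments' holds; service price list absent → not met
12. premises liability coverage $80,000 < $100,000 → not met
Not met: 12 of 12

12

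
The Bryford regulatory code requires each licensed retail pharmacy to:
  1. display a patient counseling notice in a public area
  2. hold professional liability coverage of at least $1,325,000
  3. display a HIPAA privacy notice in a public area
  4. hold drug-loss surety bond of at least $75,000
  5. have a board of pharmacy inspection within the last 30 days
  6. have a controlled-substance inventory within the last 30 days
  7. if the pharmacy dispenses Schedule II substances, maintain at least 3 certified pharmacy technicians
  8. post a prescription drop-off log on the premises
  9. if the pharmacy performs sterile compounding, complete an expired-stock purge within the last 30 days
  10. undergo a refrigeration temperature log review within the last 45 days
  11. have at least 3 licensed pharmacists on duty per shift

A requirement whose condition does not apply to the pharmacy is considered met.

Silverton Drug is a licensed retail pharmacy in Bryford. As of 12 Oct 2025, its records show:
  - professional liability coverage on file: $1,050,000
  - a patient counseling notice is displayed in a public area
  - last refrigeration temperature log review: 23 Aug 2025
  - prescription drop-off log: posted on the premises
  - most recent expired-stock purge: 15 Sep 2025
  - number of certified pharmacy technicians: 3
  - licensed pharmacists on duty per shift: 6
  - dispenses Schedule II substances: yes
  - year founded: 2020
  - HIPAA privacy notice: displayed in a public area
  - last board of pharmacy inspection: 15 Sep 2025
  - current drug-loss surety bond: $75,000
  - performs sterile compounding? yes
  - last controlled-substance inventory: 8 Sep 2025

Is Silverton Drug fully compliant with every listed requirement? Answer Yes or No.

No

1. patient counseling notice present → met
2. professional liability coverage $1,050,000 < $1,325,000 → not met
3. HIPAA privacy notice present → met
4. drug-loss surety bond $75,000 ≥ $75,000 → met
5. board of pharmacy inspection 27 days ago vs limit 30 → met
6. controlled-substance inventory 34 days ago vs limit 30 → not met
7. condition 'dispenses Schedule II substances' holds; certified pharmacy technicians 3 ≥ 3 → met
8. prescription drop-off log present → met
9. condition 'performs sterile compounding' holds; expired-stock purge 27 days ago vs limit 30 → met
10. refrigeration temperature log review 50 days ago vs limit 45 → not met
11. licensed pharmacists on duty per shift 6 ≥ 3 → met
Not met: 2, 6, 10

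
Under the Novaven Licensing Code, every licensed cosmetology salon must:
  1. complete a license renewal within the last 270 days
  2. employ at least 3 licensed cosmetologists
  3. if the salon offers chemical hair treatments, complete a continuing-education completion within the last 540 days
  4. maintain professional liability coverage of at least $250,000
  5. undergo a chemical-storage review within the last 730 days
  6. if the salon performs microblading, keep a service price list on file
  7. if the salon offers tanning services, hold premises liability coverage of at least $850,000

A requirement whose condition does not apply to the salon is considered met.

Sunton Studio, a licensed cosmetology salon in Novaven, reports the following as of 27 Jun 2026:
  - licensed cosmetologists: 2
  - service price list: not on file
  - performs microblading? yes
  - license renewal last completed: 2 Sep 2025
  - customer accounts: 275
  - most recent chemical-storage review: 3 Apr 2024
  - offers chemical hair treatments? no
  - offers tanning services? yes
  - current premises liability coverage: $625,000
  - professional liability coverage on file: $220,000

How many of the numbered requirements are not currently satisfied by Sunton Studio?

1. license renewal 298 days ago vs limit 270 → not met
2. licensed cosmetologists 2 < 3 → not met
3. condition 'offers chemical hair treatments' does not hold → requirement n/a → met
4. professional liability coverage $220,000 < $250,000 → not met
5. chemical-storage review 815 days ago vs limit 730 → not met
6. condition 'performs microblading' holds; service price list absent → not met
7. condition 'offers tanning services' holds; premises liability coverage $625,000 < $850,000 → not met
Not met: 6 of 7

6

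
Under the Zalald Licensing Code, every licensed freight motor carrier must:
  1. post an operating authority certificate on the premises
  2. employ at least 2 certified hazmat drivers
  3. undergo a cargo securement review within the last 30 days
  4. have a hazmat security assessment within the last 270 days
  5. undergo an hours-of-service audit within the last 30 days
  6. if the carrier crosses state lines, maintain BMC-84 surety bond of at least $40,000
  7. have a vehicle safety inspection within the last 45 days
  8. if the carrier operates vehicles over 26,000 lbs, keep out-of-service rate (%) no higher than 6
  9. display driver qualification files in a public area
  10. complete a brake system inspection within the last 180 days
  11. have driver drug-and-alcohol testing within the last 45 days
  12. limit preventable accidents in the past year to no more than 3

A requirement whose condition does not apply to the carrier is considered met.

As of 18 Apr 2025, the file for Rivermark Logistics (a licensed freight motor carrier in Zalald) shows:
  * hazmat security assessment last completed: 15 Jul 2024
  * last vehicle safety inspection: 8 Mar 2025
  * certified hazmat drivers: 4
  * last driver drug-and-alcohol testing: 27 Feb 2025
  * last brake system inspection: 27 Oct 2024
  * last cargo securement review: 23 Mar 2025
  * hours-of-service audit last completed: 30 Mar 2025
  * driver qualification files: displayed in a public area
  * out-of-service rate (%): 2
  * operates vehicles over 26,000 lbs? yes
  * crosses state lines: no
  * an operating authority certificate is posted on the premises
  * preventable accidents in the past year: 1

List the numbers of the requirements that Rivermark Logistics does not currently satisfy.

4, 11

1. operating authority certificate present → met
2. certified hazmat drivers 4 ≥ 2 → met
3. cargo securement review 26 days ago vs limit 30 → met
4. hazmat security assessment 277 days ago vs limit 270 → not met
5. hours-of-service audit 19 days ago vs limit 30 → met
6. condition 'crosses state lines' does not hold → requirement n/a → met
7. vehicle safety inspection 41 days ago vs limit 45 → met
8. condition 'operates vehicles over 26,000 lbs' holds; out-of-service rate (%) 2 ≤ 6 → met
9. driver qualification files present → met
10. brake system inspection 173 days ago vs limit 180 → met
11. driver drug-and-alcohol testing 50 days ago vs limit 45 → not met
12. preventable accidents in the past year 1 ≤ 3 → met
Not met: 4, 11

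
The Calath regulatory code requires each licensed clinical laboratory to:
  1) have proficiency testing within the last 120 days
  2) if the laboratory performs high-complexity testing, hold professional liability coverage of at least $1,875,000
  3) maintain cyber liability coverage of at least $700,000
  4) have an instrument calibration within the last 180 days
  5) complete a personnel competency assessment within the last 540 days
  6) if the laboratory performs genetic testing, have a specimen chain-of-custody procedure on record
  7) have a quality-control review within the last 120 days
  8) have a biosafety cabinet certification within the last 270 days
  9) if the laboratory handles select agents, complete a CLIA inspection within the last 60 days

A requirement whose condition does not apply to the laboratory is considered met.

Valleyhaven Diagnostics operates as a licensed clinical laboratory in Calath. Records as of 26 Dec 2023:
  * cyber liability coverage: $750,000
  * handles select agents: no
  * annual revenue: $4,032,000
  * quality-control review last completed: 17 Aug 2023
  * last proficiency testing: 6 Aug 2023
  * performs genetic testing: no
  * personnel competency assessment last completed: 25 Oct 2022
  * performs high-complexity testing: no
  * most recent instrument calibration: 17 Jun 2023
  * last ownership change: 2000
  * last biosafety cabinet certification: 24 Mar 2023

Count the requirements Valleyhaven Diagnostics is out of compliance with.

1. proficiency testing 142 days ago vs limit 120 → not met
2. condition 'performs high-complexity testing' does not hold → requirement n/a → met
3. cyber liability coverage $750,000 ≥ $700,000 → met
4. instrument calibration 192 days ago vs limit 180 → not met
5. personnel competency assessment 427 days ago vs limit 540 → met
6. condition 'performs genetic testing' does not hold → requirement n/a → met
7. quality-control review 131 days ago vs limit 120 → not met
8. biosafety cabinet certification 277 days ago vs limit 270 → not met
9. condition 'handles select agents' does not hold → requirement n/a → met
Not met: 4 of 9

4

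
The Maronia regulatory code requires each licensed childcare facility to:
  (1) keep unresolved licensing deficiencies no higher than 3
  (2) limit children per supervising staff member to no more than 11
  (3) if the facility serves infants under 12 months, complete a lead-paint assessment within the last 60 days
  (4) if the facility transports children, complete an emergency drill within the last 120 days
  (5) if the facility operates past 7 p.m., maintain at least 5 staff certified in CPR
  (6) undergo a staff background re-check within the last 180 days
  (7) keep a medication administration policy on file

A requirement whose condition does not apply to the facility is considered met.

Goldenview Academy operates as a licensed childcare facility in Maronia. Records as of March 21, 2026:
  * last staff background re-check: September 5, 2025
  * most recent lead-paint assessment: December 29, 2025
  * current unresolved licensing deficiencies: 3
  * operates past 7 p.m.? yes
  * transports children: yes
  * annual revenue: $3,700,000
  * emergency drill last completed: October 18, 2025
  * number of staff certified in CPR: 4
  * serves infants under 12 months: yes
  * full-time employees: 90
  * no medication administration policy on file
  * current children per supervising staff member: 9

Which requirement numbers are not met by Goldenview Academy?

3, 4, 5, 6, 7

1. unresolved licensing deficiencies 3 ≤ 3 → met
2. children per supervising staff member 9 ≤ 11 → met
3. condition 'serves infants under 12 months' holds; lead-paint assessment 82 days ago vs limit 60 → not met
4. condition 'transports children' holds; emergency drill 154 days ago vs limit 120 → not met
5. condition 'operates past 7 p.m.' holds; staff certified in CPR 4 < 5 → not met
6. staff background re-check 197 days ago vs limit 180 → not met
7. medication administration policy absent → not met
Not met: 3, 4, 5, 6, 7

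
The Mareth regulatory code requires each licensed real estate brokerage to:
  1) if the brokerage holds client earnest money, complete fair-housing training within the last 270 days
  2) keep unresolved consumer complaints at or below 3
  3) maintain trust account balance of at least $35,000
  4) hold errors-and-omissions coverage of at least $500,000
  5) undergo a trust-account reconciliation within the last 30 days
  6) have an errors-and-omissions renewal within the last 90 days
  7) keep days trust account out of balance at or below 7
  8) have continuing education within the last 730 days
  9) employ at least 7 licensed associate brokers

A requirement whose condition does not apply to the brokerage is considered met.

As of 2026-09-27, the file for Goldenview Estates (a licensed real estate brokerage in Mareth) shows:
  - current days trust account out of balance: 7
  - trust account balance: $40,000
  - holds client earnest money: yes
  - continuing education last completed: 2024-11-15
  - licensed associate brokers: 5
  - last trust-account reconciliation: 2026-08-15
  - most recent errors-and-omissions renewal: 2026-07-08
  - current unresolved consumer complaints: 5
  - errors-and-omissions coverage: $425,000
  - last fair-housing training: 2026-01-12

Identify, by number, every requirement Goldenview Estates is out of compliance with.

2, 4, 5, 9

1. condition 'holds client earnest money' holds; fair-housing training 258 days ago vs limit 270 → met
2. unresolved consumer complaints 5 > 3 → not met
3. trust account balance $40,000 ≥ $35,000 → met
4. errors-and-omissions coverage $425,000 < $500,000 → not met
5. trust-account reconciliation 43 days ago vs limit 30 → not met
6. errors-and-omissions renewal 81 days ago vs limit 90 → met
7. days trust account out of balance 7 ≤ 7 → met
8. continuing education 681 days ago vs limit 730 → met
9. licensed associate brokers 5 < 7 → not met
Not met: 2, 4, 5, 9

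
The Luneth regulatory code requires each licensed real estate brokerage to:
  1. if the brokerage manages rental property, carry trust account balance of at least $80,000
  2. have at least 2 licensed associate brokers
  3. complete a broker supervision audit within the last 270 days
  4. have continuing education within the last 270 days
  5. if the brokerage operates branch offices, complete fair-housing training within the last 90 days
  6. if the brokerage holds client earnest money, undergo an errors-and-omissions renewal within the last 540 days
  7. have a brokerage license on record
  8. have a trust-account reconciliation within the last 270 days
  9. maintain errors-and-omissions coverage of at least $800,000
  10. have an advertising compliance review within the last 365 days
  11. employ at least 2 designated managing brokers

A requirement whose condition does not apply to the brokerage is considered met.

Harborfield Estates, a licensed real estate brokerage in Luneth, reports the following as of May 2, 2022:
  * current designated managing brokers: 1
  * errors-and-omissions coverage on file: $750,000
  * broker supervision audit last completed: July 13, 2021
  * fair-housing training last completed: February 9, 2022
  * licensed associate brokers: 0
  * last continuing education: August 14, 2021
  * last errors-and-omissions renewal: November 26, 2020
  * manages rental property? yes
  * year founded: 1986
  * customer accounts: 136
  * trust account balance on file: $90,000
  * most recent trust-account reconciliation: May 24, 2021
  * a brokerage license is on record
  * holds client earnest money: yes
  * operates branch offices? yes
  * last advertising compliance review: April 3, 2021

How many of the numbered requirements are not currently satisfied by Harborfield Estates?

1. condition 'manages rental property' holds; trust account balance $90,000 ≥ $80,000 → met
2. licensed associate brokers 0 < 2 → not met
3. broker supervision audit 293 days ago vs limit 270 → not met
4. continuing education 261 days ago vs limit 270 → met
5. condition 'operates branch offices' holds; fair-housing training 82 days ago vs limit 90 → met
6. condition 'holds client earnest money' holds; errors-and-omissions renewal 522 days ago vs limit 540 → met
7. brokerage license present → met
8. trust-account reconciliation 343 days ago vs limit 270 → not met
9. errors-and-omissions coverage $750,000 < $800,000 → not met
10. advertising compliance review 394 days ago vs limit 365 → not met
11. designated managing brokers 1 < 2 → not met
Not met: 6 of 11

6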